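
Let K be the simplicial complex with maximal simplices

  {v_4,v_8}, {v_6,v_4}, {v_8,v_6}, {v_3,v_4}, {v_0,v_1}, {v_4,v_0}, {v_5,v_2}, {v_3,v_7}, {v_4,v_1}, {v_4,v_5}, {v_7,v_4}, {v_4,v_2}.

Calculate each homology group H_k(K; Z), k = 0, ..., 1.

H_0 ≅ Z,  H_1 ≅ Z^4.

Take the total order v_0 < v_1 < v_2 < v_3 < v_4 < v_5 < v_6 < v_7 < v_8 on the vertex set. Then K (dimension 1) consists of the simplices:

  0-simplices (9): [v_0], [v_1], [v_2], [v_3], [v_4], [v_5], [v_6], [v_7], [v_8]
  1-simplices (12): [v_0,v_1], [v_0,v_4], [v_1,v_4], [v_2,v_4], [v_2,v_5], [v_3,v_4], [v_3,v_7], [v_4,v_5], [v_4,v_6], [v_4,v_7], [v_4,v_8], [v_6,v_8]

giving chain groups C_0 ≅ Z^9, C_1 ≅ Z^12.

Boundary ∂_1: C_1 → C_0 is given by ∂[p,q] = [q] − [p].
As a 9×12 matrix over Z this has rank 8, with invariant factors (1,1,1,1,1,1,1,1).

Reading off H_k = ker ∂_k / im ∂_{k+1}:

  H_0: rank C_0 − rank ∂_1 = 9 − 8 = 1, and the invariant factors of ∂_1 are all 1, so H_0 = Z.
  H_1: rank ker ∂_1 − rank ∂_2 = (12 − 8) − 0 = 4, and there is no ∂_2, so H_1 = Z^4.

As a check, the Euler characteristic is 9 − 12 = -3, which agrees with 1 − 4 = -3.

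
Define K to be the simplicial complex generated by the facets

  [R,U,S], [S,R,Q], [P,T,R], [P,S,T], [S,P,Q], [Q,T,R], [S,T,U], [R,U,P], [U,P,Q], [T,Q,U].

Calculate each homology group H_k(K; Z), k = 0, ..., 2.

Order the vertices as P < Q < R < S < T < U. Listing each simplex with vertices in this order, K has dimension 2 with simplices:

  0-simplices (6): P, Q, R, S, T, U
  1-simplices (15): PQ, PR, PS, PT, PU, QR, QS, QT, QU, RS, RT, RU, ST, SU, TU
  2-simplices (10): PQS, PQU, PRT, PRU, PST, QRS, QRT, QTU, RSU, STU

giving chain groups C_0 ≅ Z^6, C_1 ≅ Z^15, C_2 ≅ Z^10.

Boundary ∂_1: C_1 → C_0 maps an edge to its endpoints' difference, ∂[p,q] = q − p. For instance
  ∂QR = R − Q.
As a 6×15 matrix over Z this has rank 5, with invariant factors (1,1,1,1,1).

The boundary map ∂_2: C_2 → C_1 sends each 2-simplex [p,q,r] to [q,r] − [p,r] + [p,q]. For instance
  ∂PST = ST − PT + PS,
  ∂RSU = SU − RU + RS.
The resulting 15×10 matrix has rank 10, and its Smith normal form has invariant factors (1,1,1,1,1,1,1,1,1,2).

From H_k ≅ ker(∂_k) / im(∂_{k+1}) we obtain:

  H_0: rank C_0 − rank ∂_1 = 6 − 5 = 1, and the invariant factors of ∂_1 are all 1, so H_0 = Z.
  H_1: rank ker ∂_1 − rank ∂_2 = (15 − 5) − 10 = 0, and ∂_2 has invariant factor 2 > 1, so H_1 = Z/2Z.
  H_2: rank ker ∂_2 − rank ∂_3 = (10 − 10) − 0 = 0, and there is no ∂_3, so H_2 = 0.

H_0 = Z,  H_1 = Z/2Z,  H_2 = 0.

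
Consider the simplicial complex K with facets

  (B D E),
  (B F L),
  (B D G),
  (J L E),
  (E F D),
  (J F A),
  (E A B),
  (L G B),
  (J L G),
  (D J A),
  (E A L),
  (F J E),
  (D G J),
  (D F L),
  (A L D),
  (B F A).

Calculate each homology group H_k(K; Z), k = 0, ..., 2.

Fix the vertex order A < B < D < E < F < G < J < L and write every simplex with vertices in increasing order. Then dim K = 2 and the simplices of K are:

  0-simplices (8): A, B, D, E, F, G, J, L
  1-simplices (24): AB, AD, AE, AF, AJ, AL, BD, BE, BF, BG, BL, DE, DF, DG, DJ, DL, EF, EJ, EL, FJ, FL, GJ, GL, JL
  2-simplices (16): ABE, ABF, ADJ, ADL, AEL, AFJ, BDE, BDG, BFL, BGL, DEF, DFL, DGJ, EFJ, EJL, GJL

Hence C_0 ≅ Z^8, C_1 ≅ Z^24, C_2 ≅ Z^16.

The boundary map ∂_1: C_1 → C_0 is given by ∂[p,q] = [q] − [p].
The 8×24 boundary matrix has rank 7 and Smith normal form diag(1,1,1,1,1,1,1).

Boundary ∂_2: C_2 → C_1 acts by ∂[p,q,r] = [q,r] − [p,r] + [p,q]. For instance
  ∂BFL = FL − BL + BF,
  ∂DGJ = GJ − DJ + DG.
The 24×16 boundary matrix has rank 15 and Smith normal form diag(1,1,1,1,1,1,1,1,1,1,1,1,1,1,1).

From H_k ≅ ker(∂_k) / im(∂_{k+1}) we obtain:

  H_0: rank C_0 − rank ∂_1 = 8 − 7 = 1, and the invariant factors of ∂_1 are all 1, so H_0 = Z.
  H_1: rank ker ∂_1 − rank ∂_2 = (24 − 7) − 15 = 2, and the invariant factors of ∂_2 are all 1, so H_1 = Z^2.
  H_2: rank ker ∂_2 − rank ∂_3 = (16 − 15) − 0 = 1, and there is no ∂_3, so H_2 = Z.

H_0 = Z,  H_1 = Z^2,  H_2 = Z.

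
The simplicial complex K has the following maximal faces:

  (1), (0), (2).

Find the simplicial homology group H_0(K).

H_0 = Z^3.

Order the vertices as 0 < 1 < 2. Listing each simplex with vertices in this order, K has dimension 0 with simplices:

  0-simplices (3): [0], [1], [2]

so the chain groups are C_0 ≅ Z^3.

Reading off H_k = ker ∂_k / im ∂_{k+1}:

  H_0: rank C_0 − rank ∂_1 = 3 − 0 = 3, and there is no ∂_1, so H_0 ≅ Z^3.

(K is a triangulation of a set of 3 points.)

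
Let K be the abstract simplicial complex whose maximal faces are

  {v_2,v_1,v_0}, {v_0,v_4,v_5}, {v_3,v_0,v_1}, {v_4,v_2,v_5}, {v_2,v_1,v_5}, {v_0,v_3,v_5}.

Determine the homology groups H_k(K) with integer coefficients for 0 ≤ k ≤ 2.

H_0 = Z,  H_1 = Z,  H_2 = 0.

Fix the vertex order v_0 < v_1 < v_2 < v_3 < v_4 < v_5 and write every simplex with vertices in increasing order. Then dim K = 2 and the simplices of K are:

  0-simplices (6): [v_0], [v_1], [v_2], [v_3], [v_4], [v_5]
  1-simplices (12): [v_0,v_1], [v_0,v_2], [v_0,v_3], [v_0,v_4], [v_0,v_5], [v_1,v_2], [v_1,v_3], [v_1,v_5], [v_2,v_4], [v_2,v_5], [v_3,v_5], [v_4,v_5]
  2-simplices (6): [v_0,v_1,v_2], [v_0,v_1,v_3], [v_0,v_3,v_5], [v_0,v_4,v_5], [v_1,v_2,v_5], [v_2,v_4,v_5]

Hence C_0 ≅ Z^6, C_1 ≅ Z^12, C_2 ≅ Z^6.

The boundary map ∂_1: C_1 → C_0 maps an edge to its endpoints' difference, ∂[p,q] = q − p.
The 6×12 boundary matrix has rank 5 and Smith normal form diag(1,1,1,1,1).

Boundary ∂_2: C_2 → C_1 sends each 2-simplex [p,q,r] to [q,r] − [p,r] + [p,q]. For instance
  ∂[v_0,v_1,v_3] = [v_1,v_3] − [v_0,v_3] + [v_0,v_1],
  ∂[v_0,v_4,v_5] = [v_4,v_5] − [v_0,v_5] + [v_0,v_4].
This gives a 12×6 integer matrix of rank 6; reducing to Smith normal form yields diagonal entries (1,1,1,1,1,1).

Computing H_k = (kernel of ∂_k) / (image of ∂_{k+1}):

  H_0: rank C_0 − rank ∂_1 = 6 − 5 = 1, and the invariant factors of ∂_1 are all 1, so H_0 ≅ Z.
  H_1: rank ker ∂_1 − rank ∂_2 = (12 − 5) − 6 = 1, and the invariant factors of ∂_2 are all 1, so H_1 ≅ Z.
  H_2: rank ker ∂_2 − rank ∂_3 = (6 − 6) − 0 = 0, and there is no ∂_3, so H_2 ≅ 0.

As a check, the Euler characteristic is 6 − 12 + 6 = 0, which agrees with 1 − 1 + 0 = 0.
(K is a triangulation of the cylinder S^1 x I.)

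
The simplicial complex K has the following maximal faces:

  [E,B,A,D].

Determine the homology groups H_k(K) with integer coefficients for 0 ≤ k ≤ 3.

H_0 ≅ Z,  H_1 = 0,  H_2 = 0,  H_3 = 0.

Order the vertices as A < B < D < E. Listing each simplex with vertices in this order, K has dimension 3 with simplices:

  0-simplices (4): A, B, D, E
  1-simplices (6): AB, AD, AE, BD, BE, DE
  2-simplices (4): ABD, ABE, ADE, BDE
  3-simplices (1): ABDE

so the chain groups are C_0 ≅ Z^4, C_1 ≅ Z^6, C_2 ≅ Z^4, C_3 ≅ Z^1.

∂_1: C_1 → C_0 is given by ∂[p,q] = [q] − [p]. For instance
  ∂AE = E − A.
The 4×6 boundary matrix has rank 3 and Smith normal form diag(1,1,1).

The boundary map ∂_2: C_2 → C_1 maps a triangle to the signed sum of its edges. For instance
  ∂ABE = BE − AE + AB,
  ∂ADE = DE − AE + AD.
As a 6×4 matrix over Z this has rank 3, with invariant factors (1,1,1).

The boundary map ∂_3: C_3 → C_2 sends each 3-simplex σ to the alternating sum Σ_i (−1)^i (σ with its i-th vertex removed). For instance
  ∂ABDE = BDE − ADE + ABE − ABD.
This gives a 4×1 integer matrix of rank 1; reducing to Smith normal form yields diagonal entries (1).

Reading off H_k = ker ∂_k / im ∂_{k+1}:

  H_0: rank C_0 − rank ∂_1 = 4 − 3 = 1, and the invariant factors of ∂_1 are all 1, so H_0 = Z.
  H_1: rank ker ∂_1 − rank ∂_2 = (6 − 3) − 3 = 0, and the invariant factors of ∂_2 are all 1, so H_1 = 0.
  H_2: rank ker ∂_2 − rank ∂_3 = (4 − 3) − 1 = 0, and the invariant factors of ∂_3 are all 1, so H_2 = 0.
  H_3: rank ker ∂_3 − rank ∂_4 = (1 − 1) − 0 = 0, and there is no ∂_4, so H_3 = 0.

As a check, the Euler characteristic is 4 − 6 + 4 − 1 = 1, which agrees with 1 − 0 + 0 − 0 = 1.
(K is a triangulation of the 3-simplex.)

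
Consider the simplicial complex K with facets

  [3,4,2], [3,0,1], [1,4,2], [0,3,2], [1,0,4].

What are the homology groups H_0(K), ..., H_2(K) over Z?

Fix the vertex order 0 < 1 < 2 < 3 < 4 and write every simplex with vertices in increasing order. Then dim K = 2 and the simplices of K are:

  0-simplices (5): [0], [1], [2], [3], [4]
  1-simplices (10): [0,1], [0,2], [0,3], [0,4], [1,2], [1,3], [1,4], [2,3], [2,4], [3,4]
  2-simplices (5): [0,1,3], [0,1,4], [0,2,3], [1,2,4], [2,3,4]

giving chain groups C_0 ≅ Z^5, C_1 ≅ Z^10, C_2 ≅ Z^5.

Boundary ∂_1: C_1 → C_0 maps an edge to its endpoints' difference, ∂[p,q] = q − p. For instance
  ∂[0,4] = [4] − [0].
As a 5×10 matrix over Z this has rank 4, with invariant factors (1,1,1,1).

The boundary map ∂_2: C_2 → C_1 acts by ∂[p,q,r] = [q,r] − [p,r] + [p,q]. For instance
  ∂[0,1,3] = [1,3] − [0,3] + [0,1],
  ∂[0,1,4] = [1,4] − [0,4] + [0,1].
The resulting 10×5 matrix has rank 5, and its Smith normal form has invariant factors (1,1,1,1,1).

Now H_k = ker ∂_k / im ∂_{k+1}, so:

  H_0: rank C_0 − rank ∂_1 = 5 − 4 = 1, and the invariant factors of ∂_1 are all 1, so H_0 ≅ Z.
  H_1: rank ker ∂_1 − rank ∂_2 = (10 − 4) − 5 = 1, and the invariant factors of ∂_2 are all 1, so H_1 ≅ Z.
  H_2: rank ker ∂_2 − rank ∂_3 = (5 − 5) − 0 = 0, and there is no ∂_3, so H_2 ≅ 0.

As a check, the Euler characteristic is 5 − 10 + 5 = 0, which agrees with 1 − 1 + 0 = 0.

H_0 = Z,  H_1 = Z,  H_2 = 0.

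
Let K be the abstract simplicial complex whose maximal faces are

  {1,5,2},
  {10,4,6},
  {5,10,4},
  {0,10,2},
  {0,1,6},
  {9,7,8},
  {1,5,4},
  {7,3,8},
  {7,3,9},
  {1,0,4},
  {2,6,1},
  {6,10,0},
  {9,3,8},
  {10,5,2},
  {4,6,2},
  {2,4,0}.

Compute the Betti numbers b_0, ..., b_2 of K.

b_0 = 2, b_1 = 0, b_2 = 1.

We work with the vertex ordering 0 < 1 < 2 < 3 < 4 < 5 < 6 < 7 < 8 < 9 < 10. The simplices of K, each written with vertices in increasing order, are:

  0-simplices (11): [0], [1], [2], [3], [4], [5], [6], [7], [8], [9], [10]
  1-simplices (24): (24 of them)
  2-simplices (16): [0,1,4], [0,1,6], [0,2,4], [0,2,10], [0,6,10], [1,2,5], [1,2,6], [1,4,5], [2,4,6], [2,5,10], [3,7,8], [3,7,9], [3,8,9], [4,5,10], [4,6,10], [7,8,9]

so the chain groups are C_0 ≅ Z^11, C_1 ≅ Z^24, C_2 ≅ Z^16.

∂_1: C_1 → C_0 sends each edge [p,q] (with p < q) to q − p. For instance
  ∂[0,2] = [2] − [0].
This gives a 11×24 integer matrix of rank 9; reducing to Smith normal form yields diagonal entries (1,1,1,1,1,1,1,1,1).

Boundary ∂_2: C_2 → C_1 sends each 2-simplex [p,q,r] to [q,r] − [p,r] + [p,q]. For instance
  ∂[0,6,10] = [6,10] − [0,10] + [0,6],
  ∂[2,5,10] = [5,10] − [2,10] + [2,5].
The resulting 24×16 matrix has rank 15, and its Smith normal form has invariant factors (1,1,1,1,1,1,1,1,1,1,1,1,1,1,2).

Computing H_k = (kernel of ∂_k) / (image of ∂_{k+1}):

  H_0: rank C_0 − rank ∂_1 = 11 − 9 = 2, and the invariant factors of ∂_1 are all 1, so H_0 = Z^2.
  H_1: rank ker ∂_1 − rank ∂_2 = (24 − 9) − 15 = 0, and ∂_2 has invariant factor 2 > 1, so H_1 = Z/2.
  H_2: rank ker ∂_2 − rank ∂_3 = (16 − 15) − 0 = 1, and there is no ∂_3, so H_2 = Z.

Hence the Betti numbers are b_0 = 2, b_1 = 0, b_2 = 1.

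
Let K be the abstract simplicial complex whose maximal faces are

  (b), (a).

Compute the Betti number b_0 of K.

Take the total order a < b on the vertex set. Then K (dimension 0) consists of the simplices:

  0-simplices (2): a, b

giving chain groups C_0 ≅ Z^2.

Computing H_k = (kernel of ∂_k) / (image of ∂_{k+1}):

  H_0: rank C_0 − rank ∂_1 = 2 − 0 = 2, and there is no ∂_1, so H_0 = Z^2.

Hence the Betti numbers are b_0 = 2.

b_0 = 2.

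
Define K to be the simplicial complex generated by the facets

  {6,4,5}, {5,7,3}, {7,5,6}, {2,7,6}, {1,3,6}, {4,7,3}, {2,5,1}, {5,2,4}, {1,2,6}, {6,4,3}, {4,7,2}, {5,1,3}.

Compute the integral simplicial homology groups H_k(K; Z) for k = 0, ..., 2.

H_0 ≅ Z,  H_1 ≅ Z/2Z,  H_2 = 0.

K has 7 vertices, 18 edges, 12 triangles.
rank ∂_0 = 0, rank ∂_1 = 6 ⇒ b_0 = 7 − 0 − 6 = 1; all invariant factors of ∂_1 are 1 so no torsion. So H_0 = Z.
rank ∂_1 = 6, rank ∂_2 = 12 ⇒ b_1 = 18 − 6 − 12 = 0; ∂_2 has invariant factor(s) [2] giving torsion. So H_1 = Z/2Z.
rank ∂_2 = 12, rank ∂_3 = 0 ⇒ b_2 = 12 − 12 − 0 = 0. So H_2 = 0.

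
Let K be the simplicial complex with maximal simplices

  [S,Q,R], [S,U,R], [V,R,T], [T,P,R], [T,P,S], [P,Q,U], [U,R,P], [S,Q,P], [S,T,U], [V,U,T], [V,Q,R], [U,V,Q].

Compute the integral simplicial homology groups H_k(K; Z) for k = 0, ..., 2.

Take the total order P < Q < R < S < T < U < V on the vertex set. Then K (dimension 2) consists of the simplices:

  0-simplices (7): P, Q, R, S, T, U, V
  1-simplices (18): PQ, PR, PS, PT, PU, QR, QS, QU, QV, RS, RT, RU, RV, ST, SU, TU, TV, UV
  2-simplices (12): PQS, PQU, PRT, PRU, PST, QRS, QRV, QUV, RSU, RTV, STU, TUV

Hence C_0 ≅ Z^7, C_1 ≅ Z^18, C_2 ≅ Z^12.

∂_1: C_1 → C_0 is given by ∂[p,q] = [q] − [p].
The 7×18 boundary matrix has rank 6 and Smith normal form diag(1,1,1,1,1,1).

∂_2: C_2 → C_1 maps a triangle to the signed sum of its edges. For instance
  ∂QUV = UV − QV + QU,
  ∂PRU = RU − PU + PR.
The 18×12 boundary matrix has rank 12 and Smith normal form diag(1,1,1,1,1,1,1,1,1,1,1,2).

Reading off H_k = ker ∂_k / im ∂_{k+1}:

  H_0: rank C_0 − rank ∂_1 = 7 − 6 = 1, and the invariant factors of ∂_1 are all 1, so H_0 = Z.
  H_1: rank ker ∂_1 − rank ∂_2 = (18 − 6) − 12 = 0, and ∂_2 has invariant factor 2 > 1, so H_1 = Z/2Z.
  H_2: rank ker ∂_2 − rank ∂_3 = (12 − 12) − 0 = 0, and there is no ∂_3, so H_2 = 0.

As a check, the Euler characteristic is 7 − 18 + 12 = 1, which agrees with 1 − 0 + 0 = 1.
(K is a triangulation of the real projective plane RP^2.)

H_0 = Z,  H_1 = Z/2Z,  H_2 = 0.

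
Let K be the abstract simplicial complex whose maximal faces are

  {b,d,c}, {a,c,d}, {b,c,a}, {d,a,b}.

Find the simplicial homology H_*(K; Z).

H_0 = Z,  H_1 = 0,  H_2 = Z.

K has 4 vertices, 6 edges, 4 triangles.
rank ∂_0 = 0, rank ∂_1 = 3 ⇒ b_0 = 4 − 0 − 3 = 1; all invariant factors of ∂_1 are 1 so no torsion. So H_0 ≅ Z.
rank ∂_1 = 3, rank ∂_2 = 3 ⇒ b_1 = 6 − 3 − 3 = 0; all invariant factors of ∂_2 are 1 so no torsion. So H_1 ≅ 0.
rank ∂_2 = 3, rank ∂_3 = 0 ⇒ b_2 = 4 − 3 − 0 = 1. So H_2 ≅ Z.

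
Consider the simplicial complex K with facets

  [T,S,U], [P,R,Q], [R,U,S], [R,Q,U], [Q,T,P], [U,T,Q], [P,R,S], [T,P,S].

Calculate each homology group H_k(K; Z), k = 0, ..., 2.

K has 6 vertices, 12 edges, 8 triangles.
rank ∂_0 = 0, rank ∂_1 = 5 ⇒ b_0 = 6 − 0 − 5 = 1; all invariant factors of ∂_1 are 1 so no torsion. So H_0 = Z.
rank ∂_1 = 5, rank ∂_2 = 7 ⇒ b_1 = 12 − 5 − 7 = 0; all invariant factors of ∂_2 are 1 so no torsion. So H_1 = 0.
rank ∂_2 = 7, rank ∂_3 = 0 ⇒ b_2 = 8 − 7 − 0 = 1. So H_2 = Z.

H_0 = Z,  H_1 = 0,  H_2 = Z.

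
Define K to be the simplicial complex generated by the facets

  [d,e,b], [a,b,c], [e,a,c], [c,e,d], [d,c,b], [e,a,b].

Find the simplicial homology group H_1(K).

We work with the vertex ordering a < b < c < d < e. The simplices of K, each written with vertices in increasing order, are:

  0-simplices (5): a, b, c, d, e
  1-simplices (9): ab, ac, ae, bc, bd, be, cd, ce, de
  2-simplices (6): abc, abe, ace, bcd, bde, cde

so the chain groups are C_0 ≅ Z^5, C_1 ≅ Z^9, C_2 ≅ Z^6.

The boundary map ∂_1: C_1 → C_0 sends each edge [p,q] (with p < q) to q − p. For instance
  ∂ab = b − a.
The 5×9 boundary matrix has rank 4 and Smith normal form diag(1,1,1,1).

Boundary ∂_2: C_2 → C_1 sends each 2-simplex [p,q,r] to [q,r] − [p,r] + [p,q]. For instance
  ∂abc = bc − ac + ab,
  ∂bde = de − be + bd.
This gives a 9×6 integer matrix of rank 5; reducing to Smith normal form yields diagonal entries (1,1,1,1,1).

Computing H_k = (kernel of ∂_k) / (image of ∂_{k+1}):

  H_1: rank ker ∂_1 − rank ∂_2 = (9 − 4) − 5 = 0, and the invariant factors of ∂_2 are all 1, so H_1 = 0.

H_1 ≅ 0.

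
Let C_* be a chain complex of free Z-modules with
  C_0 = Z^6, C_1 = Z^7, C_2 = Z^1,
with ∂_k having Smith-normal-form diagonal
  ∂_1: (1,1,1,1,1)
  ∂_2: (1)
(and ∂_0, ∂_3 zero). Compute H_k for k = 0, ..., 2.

H_0 = Z,  H_1 = Z,  H_2 = 0.

H_0: b_0 = 6 − 0 − 5 = 1; torsion from ∂_1 factors > 1: none. So H_0 = Z.
H_1: b_1 = 7 − 5 − 1 = 1; torsion from ∂_2 factors > 1: none. So H_1 = Z.
H_2: b_2 = 1 − 1 − 0 = 0; torsion from ∂_3 factors > 1: none. So H_2 = 0.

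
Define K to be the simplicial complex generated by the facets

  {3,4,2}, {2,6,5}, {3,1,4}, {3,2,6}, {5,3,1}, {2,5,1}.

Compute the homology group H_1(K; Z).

H_1 = Z.

K has 6 vertices, 12 edges, 6 triangles.
rank ∂_1 = 5, rank ∂_2 = 6 ⇒ b_1 = 12 − 5 − 6 = 1; all invariant factors of ∂_2 are 1 so no torsion. So H_1 = Z.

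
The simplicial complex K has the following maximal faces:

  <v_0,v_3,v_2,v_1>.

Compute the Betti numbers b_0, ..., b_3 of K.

We work with the vertex ordering v_0 < v_1 < v_2 < v_3. The simplices of K, each written with vertices in increasing order, are:

  0-simplices (4): [v_0], [v_1], [v_2], [v_3]
  1-simplices (6): [v_0,v_1], [v_0,v_2], [v_0,v_3], [v_1,v_2], [v_1,v_3], [v_2,v_3]
  2-simplices (4): [v_0,v_1,v_2], [v_0,v_1,v_3], [v_0,v_2,v_3], [v_1,v_2,v_3]
  3-simplices (1): [v_0,v_1,v_2,v_3]

giving chain groups C_0 ≅ Z^4, C_1 ≅ Z^6, C_2 ≅ Z^4, C_3 ≅ Z^1.

∂_1: C_1 → C_0 is given by ∂[p,q] = [q] − [p]. For instance
  ∂[v_1,v_2] = [v_2] − [v_1].
This gives a 4×6 integer matrix of rank 3; reducing to Smith normal form yields diagonal entries (1,1,1).

∂_2: C_2 → C_1 maps a triangle to the signed sum of its edges. For instance
  ∂[v_0,v_1,v_3] = [v_1,v_3] − [v_0,v_3] + [v_0,v_1],
  ∂[v_0,v_2,v_3] = [v_2,v_3] − [v_0,v_3] + [v_0,v_2].
The resulting 6×4 matrix has rank 3, and its Smith normal form has invariant factors (1,1,1).

∂_3: C_3 → C_2 sends each 3-simplex σ to the alternating sum Σ_i (−1)^i (σ with its i-th vertex removed). For instance
  ∂[v_0,v_1,v_2,v_3] = [v_1,v_2,v_3] − [v_0,v_2,v_3] + [v_0,v_1,v_3] − [v_0,v_1,v_2].
The 4×1 boundary matrix has rank 1 and Smith normal form diag(1).

Reading off H_k = ker ∂_k / im ∂_{k+1}:

  H_0: rank C_0 − rank ∂_1 = 4 − 3 = 1, and the invariant factors of ∂_1 are all 1, so H_0 = Z.
  H_1: rank ker ∂_1 − rank ∂_2 = (6 − 3) − 3 = 0, and the invariant factors of ∂_2 are all 1, so H_1 = 0.
  H_2: rank ker ∂_2 − rank ∂_3 = (4 − 3) − 1 = 0, and the invariant factors of ∂_3 are all 1, so H_2 = 0.
  H_3: rank ker ∂_3 − rank ∂_4 = (1 − 1) − 0 = 0, and there is no ∂_4, so H_3 = 0.

Hence the Betti numbers are b_0 = 1, b_1 = 0, b_2 = 0, b_3 = 0.

b_0 = 1, b_1 = 0, b_2 = 0, b_3 = 0.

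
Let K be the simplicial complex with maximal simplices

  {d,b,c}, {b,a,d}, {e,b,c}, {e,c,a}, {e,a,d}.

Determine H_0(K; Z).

We work with the vertex ordering a < b < c < d < e. The simplices of K, each written with vertices in increasing order, are:

  0-simplices (5): a, b, c, d, e
  1-simplices (10): ab, ac, ad, ae, bc, bd, be, cd, ce, de
  2-simplices (5): abd, ace, ade, bcd, bce

giving chain groups C_0 ≅ Z^5, C_1 ≅ Z^10, C_2 ≅ Z^5.

Boundary ∂_1: C_1 → C_0 sends each edge [p,q] (with p < q) to q − p. For instance
  ∂bd = d − b.
The resulting 5×10 matrix has rank 4, and its Smith normal form has invariant factors (1,1,1,1).

Boundary ∂_2: C_2 → C_1 sends each 2-simplex [p,q,r] to [q,r] − [p,r] + [p,q]. For instance
  ∂bce = ce − be + bc,
  ∂abd = bd − ad + ab.
The 10×5 boundary matrix has rank 5 and Smith normal form diag(1,1,1,1,1).

Reading off H_k = ker ∂_k / im ∂_{k+1}:

  H_0: rank C_0 − rank ∂_1 = 5 − 4 = 1, and the invariant factors of ∂_1 are all 1, so H_0 = Z.

(K is a triangulation of the Möbius band.)

H_0 ≅ Z.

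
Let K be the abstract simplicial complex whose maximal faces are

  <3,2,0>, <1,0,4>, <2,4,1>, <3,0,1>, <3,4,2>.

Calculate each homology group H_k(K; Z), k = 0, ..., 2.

Fix the vertex order 0 < 1 < 2 < 3 < 4 and write every simplex with vertices in increasing order. Then dim K = 2 and the simplices of K are:

  0-simplices (5): [0], [1], [2], [3], [4]
  1-simplices (10): [0,1], [0,2], [0,3], [0,4], [1,2], [1,3], [1,4], [2,3], [2,4], [3,4]
  2-simplices (5): [0,1,3], [0,1,4], [0,2,3], [1,2,4], [2,3,4]

giving chain groups C_0 ≅ Z^5, C_1 ≅ Z^10, C_2 ≅ Z^5.

The boundary map ∂_1: C_1 → C_0 sends each edge [p,q] (with p < q) to q − p. For instance
  ∂[2,3] = [3] − [2].
As a 5×10 matrix over Z this has rank 4, with invariant factors (1,1,1,1).

The boundary map ∂_2: C_2 → C_1 sends each 2-simplex [p,q,r] to [q,r] − [p,r] + [p,q]. For instance
  ∂[1,2,4] = [2,4] − [1,4] + [1,2],
  ∂[0,2,3] = [2,3] − [0,3] + [0,2].
The resulting 10×5 matrix has rank 5, and its Smith normal form has invariant factors (1,1,1,1,1).

Reading off H_k = ker ∂_k / im ∂_{k+1}:

  H_0: rank C_0 − rank ∂_1 = 5 − 4 = 1, and the invariant factors of ∂_1 are all 1, so H_0 = Z.
  H_1: rank ker ∂_1 − rank ∂_2 = (10 − 4) − 5 = 1, and the invariant factors of ∂_2 are all 1, so H_1 = Z.
  H_2: rank ker ∂_2 − rank ∂_3 = (5 − 5) − 0 = 0, and there is no ∂_3, so H_2 = 0.

H_0 ≅ Z,  H_1 ≅ Z,  H_2 = 0.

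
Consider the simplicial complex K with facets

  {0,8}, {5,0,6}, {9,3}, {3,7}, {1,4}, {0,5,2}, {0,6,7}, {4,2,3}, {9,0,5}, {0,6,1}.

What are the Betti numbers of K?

b_0 = 1, b_1 = 3, b_2 = 0.

Order the vertices as 0 < 1 < 2 < 3 < 4 < 5 < 6 < 7 < 8 < 9. Listing each simplex with vertices in this order, K has dimension 2 with simplices:

  0-simplices (10): [0], [1], [2], [3], [4], [5], [6], [7], [8], [9]
  1-simplices (18): [0,1], [0,2], [0,5], [0,6], [0,7], [0,8], [0,9], [1,4], [1,6], [2,3], [2,4], [2,5], [3,4], [3,7], [3,9], [5,6], [5,9], [6,7]
  2-simplices (6): [0,1,6], [0,2,5], [0,5,6], [0,5,9], [0,6,7], [2,3,4]

so the chain groups are C_0 ≅ Z^10, C_1 ≅ Z^18, C_2 ≅ Z^6.

The boundary map ∂_1: C_1 → C_0 maps an edge to its endpoints' difference, ∂[p,q] = q − p.
The resulting 10×18 matrix has rank 9, and its Smith normal form has invariant factors (1,1,1,1,1,1,1,1,1).

∂_2: C_2 → C_1 sends each 2-simplex [p,q,r] to [q,r] − [p,r] + [p,q]. For instance
  ∂[0,5,9] = [5,9] − [0,9] + [0,5],
  ∂[0,2,5] = [2,5] − [0,5] + [0,2].
This gives a 18×6 integer matrix of rank 6; reducing to Smith normal form yields diagonal entries (1,1,1,1,1,1).

From H_k ≅ ker(∂_k) / im(∂_{k+1}) we obtain:

  H_0: rank C_0 − rank ∂_1 = 10 − 9 = 1, and the invariant factors of ∂_1 are all 1, so H_0 ≅ Z.
  H_1: rank ker ∂_1 − rank ∂_2 = (18 − 9) − 6 = 3, and the invariant factors of ∂_2 are all 1, so H_1 ≅ Z^3.
  H_2: rank ker ∂_2 − rank ∂_3 = (6 − 6) − 0 = 0, and there is no ∂_3, so H_2 ≅ 0.

Hence the Betti numbers are b_0 = 1, b_1 = 3, b_2 = 0.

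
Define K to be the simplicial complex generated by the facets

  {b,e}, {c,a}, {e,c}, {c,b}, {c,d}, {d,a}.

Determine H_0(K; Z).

Order the vertices as a < b < c < d < e. Listing each simplex with vertices in this order, K has dimension 1 with simplices:

  0-simplices (5): a, b, c, d, e
  1-simplices (6): ac, ad, bc, be, cd, ce

giving chain groups C_0 ≅ Z^5, C_1 ≅ Z^6.

The boundary map ∂_1: C_1 → C_0 sends each edge [p,q] (with p < q) to q − p. For instance
  ∂ac = c − a.
As a 5×6 matrix over Z this has rank 4, with invariant factors (1,1,1,1).

Reading off H_k = ker ∂_k / im ∂_{k+1}:

  H_0: rank C_0 − rank ∂_1 = 5 − 4 = 1, and the invariant factors of ∂_1 are all 1, so H_0 = Z.

(K is a triangulation of a wedge of 2 circles.)

H_0 ≅ Z.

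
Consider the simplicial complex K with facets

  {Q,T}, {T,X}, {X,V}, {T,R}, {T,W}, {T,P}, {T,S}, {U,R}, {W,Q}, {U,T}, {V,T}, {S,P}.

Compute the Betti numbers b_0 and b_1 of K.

b_0 = 1, b_1 = 4.

K has 9 vertices, 12 edges.
rank ∂_0 = 0, rank ∂_1 = 8 ⇒ b_0 = 9 − 0 − 8 = 1; all invariant factors of ∂_1 are 1 so no torsion. So H_0 = Z.
rank ∂_1 = 8, rank ∂_2 = 0 ⇒ b_1 = 12 − 8 − 0 = 4. So H_1 = Z^4.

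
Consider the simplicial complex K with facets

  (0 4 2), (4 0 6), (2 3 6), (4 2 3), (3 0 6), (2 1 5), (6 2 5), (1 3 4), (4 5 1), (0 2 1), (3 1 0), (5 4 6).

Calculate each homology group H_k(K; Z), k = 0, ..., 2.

H_0 = Z,  H_1 = Z/2,  H_2 = 0.

Take the total order 0 < 1 < 2 < 3 < 4 < 5 < 6 on the vertex set. Then K (dimension 2) consists of the simplices:

  0-simplices (7): [0], [1], [2], [3], [4], [5], [6]
  1-simplices (18): [0,1], [0,2], [0,3], [0,4], [0,6], [1,2], [1,3], [1,4], [1,5], [2,3], [2,4], [2,5], [2,6], [3,4], [3,6], [4,5], [4,6], [5,6]
  2-simplices (12): [0,1,2], [0,1,3], [0,2,4], [0,3,6], [0,4,6], [1,2,5], [1,3,4], [1,4,5], [2,3,4], [2,3,6], [2,5,6], [4,5,6]

so the chain groups are C_0 ≅ Z^7, C_1 ≅ Z^18, C_2 ≅ Z^12.

Boundary ∂_1: C_1 → C_0 maps an edge to its endpoints' difference, ∂[p,q] = q − p. For instance
  ∂[0,1] = [1] − [0].
The resulting 7×18 matrix has rank 6, and its Smith normal form has invariant factors (1,1,1,1,1,1).

The boundary map ∂_2: C_2 → C_1 acts by ∂[p,q,r] = [q,r] − [p,r] + [p,q]. For instance
  ∂[0,1,3] = [1,3] − [0,3] + [0,1],
  ∂[4,5,6] = [5,6] − [4,6] + [4,5].
This gives a 18×12 integer matrix of rank 12; reducing to Smith normal form yields diagonal entries (1,1,1,1,1,1,1,1,1,1,1,2).

Now H_k = ker ∂_k / im ∂_{k+1}, so:

  H_0: rank C_0 − rank ∂_1 = 7 − 6 = 1, and the invariant factors of ∂_1 are all 1, so H_0 = Z.
  H_1: rank ker ∂_1 − rank ∂_2 = (18 − 6) − 12 = 0, and ∂_2 has invariant factor 2 > 1, so H_1 = Z/2.
  H_2: rank ker ∂_2 − rank ∂_3 = (12 − 12) − 0 = 0, and there is no ∂_3, so H_2 = 0.

As a check, the Euler characteristic is 7 − 18 + 12 = 1, which agrees with 1 − 0 + 0 = 1.
(K is a triangulation of the real projective plane RP^2.)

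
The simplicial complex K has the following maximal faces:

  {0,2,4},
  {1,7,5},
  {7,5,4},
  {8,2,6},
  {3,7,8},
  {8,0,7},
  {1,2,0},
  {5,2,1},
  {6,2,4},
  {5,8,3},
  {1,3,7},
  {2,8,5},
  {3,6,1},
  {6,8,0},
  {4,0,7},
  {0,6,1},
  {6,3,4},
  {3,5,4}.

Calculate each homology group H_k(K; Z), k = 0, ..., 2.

Fix the vertex order 0 < 1 < 2 < 3 < 4 < 5 < 6 < 7 < 8 and write every simplex with vertices in increasing order. Then dim K = 2 and the simplices of K are:

  0-simplices (9): [0], [1], [2], [3], [4], [5], [6], [7], [8]
  1-simplices (27): (27 of them)
  2-simplices (18): [0,1,2], [0,1,6], [0,2,4], [0,4,7], [0,6,8], [0,7,8], [1,2,5], [1,3,6], [1,3,7], [1,5,7], [2,4,6], [2,5,8], [2,6,8], [3,4,5], [3,4,6], [3,5,8], [3,7,8], [4,5,7]

so the chain groups are C_0 ≅ Z^9, C_1 ≅ Z^27, C_2 ≅ Z^18.

∂_1: C_1 → C_0 sends each edge [p,q] (with p < q) to q − p. For instance
  ∂[4,6] = [6] − [4].
The 9×27 boundary matrix has rank 8 and Smith normal form diag(1,1,1,1,1,1,1,1).

The boundary map ∂_2: C_2 → C_1 sends each 2-simplex [p,q,r] to [q,r] − [p,r] + [p,q]. For instance
  ∂[2,4,6] = [4,6] − [2,6] + [2,4],
  ∂[0,4,7] = [4,7] − [0,7] + [0,4].
As a 27×18 matrix over Z this has rank 18, with invariant factors (1,1,1,1,1,1,1,1,1,1,1,1,1,1,1,1,1,2).

Reading off H_k = ker ∂_k / im ∂_{k+1}:

  H_0: rank C_0 − rank ∂_1 = 9 − 8 = 1, and the invariant factors of ∂_1 are all 1, so H_0 ≅ Z.
  H_1: rank ker ∂_1 − rank ∂_2 = (27 − 8) − 18 = 1, and ∂_2 has invariant factor 2 > 1, so H_1 ≅ Z ⊕ Z_2.
  H_2: rank ker ∂_2 − rank ∂_3 = (18 − 18) − 0 = 0, and there is no ∂_3, so H_2 ≅ 0.

H_0 = Z,  H_1 = Z ⊕ Z_2,  H_2 = 0.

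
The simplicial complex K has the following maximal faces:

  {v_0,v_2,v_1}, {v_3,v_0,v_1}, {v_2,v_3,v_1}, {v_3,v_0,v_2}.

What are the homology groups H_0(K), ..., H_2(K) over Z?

K has 4 vertices, 6 edges, 4 triangles.
rank ∂_0 = 0, rank ∂_1 = 3 ⇒ b_0 = 4 − 0 − 3 = 1; all invariant factors of ∂_1 are 1 so no torsion. So H_0 ≅ Z.
rank ∂_1 = 3, rank ∂_2 = 3 ⇒ b_1 = 6 − 3 − 3 = 0; all invariant factors of ∂_2 are 1 so no torsion. So H_1 ≅ 0.
rank ∂_2 = 3, rank ∂_3 = 0 ⇒ b_2 = 4 − 3 − 0 = 1. So H_2 ≅ Z.

H_0 ≅ Z,  H_1 = 0,  H_2 ≅ Z.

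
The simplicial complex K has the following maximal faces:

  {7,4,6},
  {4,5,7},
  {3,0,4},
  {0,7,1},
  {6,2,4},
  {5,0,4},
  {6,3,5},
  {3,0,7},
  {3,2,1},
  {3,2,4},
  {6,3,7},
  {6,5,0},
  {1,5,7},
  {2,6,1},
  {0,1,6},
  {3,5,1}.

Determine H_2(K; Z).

K has 8 vertices, 24 edges, 16 triangles.
rank ∂_2 = 15, rank ∂_3 = 0 ⇒ b_2 = 16 − 15 − 0 = 1. So H_2 = Z.

H_2 ≅ Z.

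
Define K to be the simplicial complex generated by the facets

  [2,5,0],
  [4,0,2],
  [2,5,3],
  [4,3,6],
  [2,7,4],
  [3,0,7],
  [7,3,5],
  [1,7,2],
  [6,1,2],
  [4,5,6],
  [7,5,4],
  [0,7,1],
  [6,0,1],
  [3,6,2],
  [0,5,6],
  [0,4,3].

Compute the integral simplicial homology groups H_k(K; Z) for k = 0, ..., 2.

Order the vertices as 0 < 1 < 2 < 3 < 4 < 5 < 6 < 7. Listing each simplex with vertices in this order, K has dimension 2 with simplices:

  0-simplices (8): [0], [1], [2], [3], [4], [5], [6], [7]
  1-simplices (24): (24 of them)
  2-simplices (16): [0,1,6], [0,1,7], [0,2,4], [0,2,5], [0,3,4], [0,3,7], [0,5,6], [1,2,6], [1,2,7], [2,3,5], [2,3,6], [2,4,7], [3,4,6], [3,5,7], [4,5,6], [4,5,7]

so the chain groups are C_0 ≅ Z^8, C_1 ≅ Z^24, C_2 ≅ Z^16.

Boundary ∂_1: C_1 → C_0 maps an edge to its endpoints' difference, ∂[p,q] = q − p.
The resulting 8×24 matrix has rank 7, and its Smith normal form has invariant factors (1,1,1,1,1,1,1).

The boundary map ∂_2: C_2 → C_1 sends each 2-simplex [p,q,r] to [q,r] − [p,r] + [p,q]. For instance
  ∂[0,1,7] = [1,7] − [0,7] + [0,1],
  ∂[0,2,4] = [2,4] − [0,4] + [0,2].
As a 24×16 matrix over Z this has rank 15, with invariant factors (1,1,1,1,1,1,1,1,1,1,1,1,1,1,1).

Reading off H_k = ker ∂_k / im ∂_{k+1}:

  H_0: rank C_0 − rank ∂_1 = 8 − 7 = 1, and the invariant factors of ∂_1 are all 1, so H_0 = Z.
  H_1: rank ker ∂_1 − rank ∂_2 = (24 − 7) − 15 = 2, and the invariant factors of ∂_2 are all 1, so H_1 = Z^2.
  H_2: rank ker ∂_2 − rank ∂_3 = (16 − 15) − 0 = 1, and there is no ∂_3, so H_2 = Z.

H_0 ≅ Z,  H_1 ≅ Z^2,  H_2 ≅ Z.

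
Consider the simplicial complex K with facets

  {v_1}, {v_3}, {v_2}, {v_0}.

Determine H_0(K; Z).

Take the total order v_0 < v_1 < v_2 < v_3 on the vertex set. Then K (dimension 0) consists of the simplices:

  0-simplices (4): [v_0], [v_1], [v_2], [v_3]

Hence C_0 ≅ Z^4.

Now H_k = ker ∂_k / im ∂_{k+1}, so:

  H_0: rank C_0 − rank ∂_1 = 4 − 0 = 4, and there is no ∂_1, so H_0 = Z^4.

(K is a triangulation of a set of 4 points.)

H_0 ≅ Z^4.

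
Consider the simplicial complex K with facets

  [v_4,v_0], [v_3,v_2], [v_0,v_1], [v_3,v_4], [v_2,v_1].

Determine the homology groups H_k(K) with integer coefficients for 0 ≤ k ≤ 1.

Fix the vertex order v_0 < v_1 < v_2 < v_3 < v_4 and write every simplex with vertices in increasing order. Then dim K = 1 and the simplices of K are:

  0-simplices (5): [v_0], [v_1], [v_2], [v_3], [v_4]
  1-simplices (5): [v_0,v_1], [v_0,v_4], [v_1,v_2], [v_2,v_3], [v_3,v_4]

Hence C_0 ≅ Z^5, C_1 ≅ Z^5.

Boundary ∂_1: C_1 → C_0 sends each edge [p,q] (with p < q) to q − p. For instance
  ∂[v_1,v_2] = [v_2] − [v_1].
As a 5×5 matrix over Z this has rank 4, with invariant factors (1,1,1,1).

Now H_k = ker ∂_k / im ∂_{k+1}, so:

  H_0: rank C_0 − rank ∂_1 = 5 − 4 = 1, and the invariant factors of ∂_1 are all 1, so H_0 = Z.
  H_1: rank ker ∂_1 − rank ∂_2 = (5 − 4) − 0 = 1, and there is no ∂_2, so H_1 = Z.

H_0 ≅ Z,  H_1 ≅ Z.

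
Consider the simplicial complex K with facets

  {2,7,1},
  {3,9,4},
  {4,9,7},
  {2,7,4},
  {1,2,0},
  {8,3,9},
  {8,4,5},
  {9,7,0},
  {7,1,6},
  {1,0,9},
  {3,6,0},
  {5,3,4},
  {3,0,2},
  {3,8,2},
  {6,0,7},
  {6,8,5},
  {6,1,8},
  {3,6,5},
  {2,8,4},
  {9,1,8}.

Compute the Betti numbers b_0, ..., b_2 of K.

b_0 = 1, b_1 = 1, b_2 = 0.

Take the total order 0 < 1 < 2 < 3 < 4 < 5 < 6 < 7 < 8 < 9 on the vertex set. Then K (dimension 2) consists of the simplices:

  0-simplices (10): [0], [1], [2], [3], [4], [5], [6], [7], [8], [9]
  1-simplices (30): (30 of them)
  2-simplices (20): (20 of them)

giving chain groups C_0 ≅ Z^10, C_1 ≅ Z^30, C_2 ≅ Z^20.

The boundary map ∂_1: C_1 → C_0 sends each edge [p,q] (with p < q) to q − p. For instance
  ∂[4,5] = [5] − [4].
The resulting 10×30 matrix has rank 9, and its Smith normal form has invariant factors (1,1,1,1,1,1,1,1,1).

Boundary ∂_2: C_2 → C_1 acts by ∂[p,q,r] = [q,r] − [p,r] + [p,q]. For instance
  ∂[4,7,9] = [7,9] − [4,9] + [4,7],
  ∂[1,8,9] = [8,9] − [1,9] + [1,8].
As a 30×20 matrix over Z this has rank 20, with invariant factors (1,1,1,1,1,1,1,1,1,1,1,1,1,1,1,1,1,1,1,2).

Now H_k = ker ∂_k / im ∂_{k+1}, so:

  H_0: rank C_0 − rank ∂_1 = 10 − 9 = 1, and the invariant factors of ∂_1 are all 1, so H_0 = Z.
  H_1: rank ker ∂_1 − rank ∂_2 = (30 − 9) − 20 = 1, and ∂_2 has invariant factor 2 > 1, so H_1 = Z ⊕ Z_2.
  H_2: rank ker ∂_2 − rank ∂_3 = (20 − 20) − 0 = 0, and there is no ∂_3, so H_2 = 0.

Hence the Betti numbers are b_0 = 1, b_1 = 1, b_2 = 0.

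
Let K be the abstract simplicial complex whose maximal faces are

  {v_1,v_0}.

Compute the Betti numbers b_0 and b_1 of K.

Order the vertices as v_0 < v_1. Listing each simplex with vertices in this order, K has dimension 1 with simplices:

  0-simplices (2): [v_0], [v_1]
  1-simplices (1): [v_0,v_1]

so the chain groups are C_0 ≅ Z^2, C_1 ≅ Z^1.

The boundary map ∂_1: C_1 → C_0 is given by ∂[p,q] = [q] − [p].
As a 2×1 matrix over Z this has rank 1, with invariant factors (1).

Computing H_k = (kernel of ∂_k) / (image of ∂_{k+1}):

  H_0: rank C_0 − rank ∂_1 = 2 − 1 = 1, and the invariant factors of ∂_1 are all 1, so H_0 = Z.
  H_1: rank ker ∂_1 − rank ∂_2 = (1 − 1) − 0 = 0, and there is no ∂_2, so H_1 = 0.

As a check, the Euler characteristic is 2 − 1 = 1, which agrees with 1 − 0 = 1.

Hence the Betti numbers are b_0 = 1, b_1 = 0.

b_0 = 1, b_1 = 0.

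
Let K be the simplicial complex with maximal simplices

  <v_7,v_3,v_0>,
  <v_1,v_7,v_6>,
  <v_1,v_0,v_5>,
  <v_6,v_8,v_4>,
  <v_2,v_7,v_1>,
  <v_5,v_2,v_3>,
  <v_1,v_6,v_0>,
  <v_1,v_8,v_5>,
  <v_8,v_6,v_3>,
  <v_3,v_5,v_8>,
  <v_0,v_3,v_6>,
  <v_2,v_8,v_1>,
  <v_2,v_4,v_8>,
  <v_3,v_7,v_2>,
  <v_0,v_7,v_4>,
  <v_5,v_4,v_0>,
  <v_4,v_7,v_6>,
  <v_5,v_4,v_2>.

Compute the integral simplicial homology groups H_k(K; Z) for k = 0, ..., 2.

H_0 = Z,  H_1 = Z ⊕ Z/2,  H_2 = 0.

Take the total order v_0 < v_1 < v_2 < v_3 < v_4 < v_5 < v_6 < v_7 < v_8 on the vertex set. Then K (dimension 2) consists of the simplices:

  0-simplices (9): [v_0], [v_1], [v_2], [v_3], [v_4], [v_5], [v_6], [v_7], [v_8]
  1-simplices (27): (27 of them)
  2-simplices (18): (18 of them)

so the chain groups are C_0 ≅ Z^9, C_1 ≅ Z^27, C_2 ≅ Z^18.

∂_1: C_1 → C_0 maps an edge to its endpoints' difference, ∂[p,q] = q − p. For instance
  ∂[v_2,v_4] = [v_4] − [v_2].
The 9×27 boundary matrix has rank 8 and Smith normal form diag(1,1,1,1,1,1,1,1).

Boundary ∂_2: C_2 → C_1 maps a triangle to the signed sum of its edges. For instance
  ∂[v_1,v_2,v_7] = [v_2,v_7] − [v_1,v_7] + [v_1,v_2],
  ∂[v_1,v_6,v_7] = [v_6,v_7] − [v_1,v_7] + [v_1,v_6].
As a 27×18 matrix over Z this has rank 18, with invariant factors (1,1,1,1,1,1,1,1,1,1,1,1,1,1,1,1,1,2).

From H_k ≅ ker(∂_k) / im(∂_{k+1}) we obtain:

  H_0: rank C_0 − rank ∂_1 = 9 − 8 = 1, and the invariant factors of ∂_1 are all 1, so H_0 ≅ Z.
  H_1: rank ker ∂_1 − rank ∂_2 = (27 − 8) − 18 = 1, and ∂_2 has invariant factor 2 > 1, so H_1 ≅ Z ⊕ Z/2.
  H_2: rank ker ∂_2 − rank ∂_3 = (18 − 18) − 0 = 0, and there is no ∂_3, so H_2 ≅ 0.

As a check, the Euler characteristic is 9 − 27 + 18 = 0, which agrees with 1 − 1 + 0 = 0.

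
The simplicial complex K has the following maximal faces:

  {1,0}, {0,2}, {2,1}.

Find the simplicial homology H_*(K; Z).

Fix the vertex order 0 < 1 < 2 and write every simplex with vertices in increasing order. Then dim K = 1 and the simplices of K are:

  0-simplices (3): [0], [1], [2]
  1-simplices (3): [0,1], [0,2], [1,2]

giving chain groups C_0 ≅ Z^3, C_1 ≅ Z^3.

Boundary ∂_1: C_1 → C_0 maps an edge to its endpoints' difference, ∂[p,q] = q − p. For instance
  ∂[0,1] = [1] − [0].
This gives a 3×3 integer matrix of rank 2; reducing to Smith normal form yields diagonal entries (1,1).

From H_k ≅ ker(∂_k) / im(∂_{k+1}) we obtain:

  H_0: rank C_0 − rank ∂_1 = 3 − 2 = 1, and the invariant factors of ∂_1 are all 1, so H_0 = Z.
  H_1: rank ker ∂_1 − rank ∂_2 = (3 − 2) − 0 = 1, and there is no ∂_2, so H_1 = Z.

H_0 = Z,  H_1 = Z.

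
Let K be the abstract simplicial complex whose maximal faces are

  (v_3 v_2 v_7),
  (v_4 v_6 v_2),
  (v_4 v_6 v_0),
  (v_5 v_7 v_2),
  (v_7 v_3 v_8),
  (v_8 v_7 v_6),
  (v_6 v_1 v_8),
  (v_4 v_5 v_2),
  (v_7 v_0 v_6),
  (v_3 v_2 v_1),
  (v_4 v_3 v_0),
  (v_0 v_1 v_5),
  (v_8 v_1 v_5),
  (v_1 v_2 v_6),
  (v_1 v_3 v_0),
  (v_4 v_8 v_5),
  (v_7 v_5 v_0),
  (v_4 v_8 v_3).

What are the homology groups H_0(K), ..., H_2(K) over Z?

H_0 = Z,  H_1 = Z^2,  H_2 = Z.

Take the total order v_0 < v_1 < v_2 < v_3 < v_4 < v_5 < v_6 < v_7 < v_8 on the vertex set. Then K (dimension 2) consists of the simplices:

  0-simplices (9): [v_0], [v_1], [v_2], [v_3], [v_4], [v_5], [v_6], [v_7], [v_8]
  1-simplices (27): (27 of them)
  2-simplices (18): (18 of them)

Hence C_0 ≅ Z^9, C_1 ≅ Z^27, C_2 ≅ Z^18.

The boundary map ∂_1: C_1 → C_0 maps an edge to its endpoints' difference, ∂[p,q] = q − p. For instance
  ∂[v_5,v_8] = [v_8] − [v_5].
As a 9×27 matrix over Z this has rank 8, with invariant factors (1,1,1,1,1,1,1,1).

Boundary ∂_2: C_2 → C_1 maps a triangle to the signed sum of its edges. For instance
  ∂[v_2,v_5,v_7] = [v_5,v_7] − [v_2,v_7] + [v_2,v_5],
  ∂[v_1,v_2,v_3] = [v_2,v_3] − [v_1,v_3] + [v_1,v_2].
This gives a 27×18 integer matrix of rank 17; reducing to Smith normal form yields diagonal entries (1,1,1,1,1,1,1,1,1,1,1,1,1,1,1,1,1).

Reading off H_k = ker ∂_k / im ∂_{k+1}:

  H_0: rank C_0 − rank ∂_1 = 9 − 8 = 1, and the invariant factors of ∂_1 are all 1, so H_0 ≅ Z.
  H_1: rank ker ∂_1 − rank ∂_2 = (27 − 8) − 17 = 2, and the invariant factors of ∂_2 are all 1, so H_1 ≅ Z^2.
  H_2: rank ker ∂_2 − rank ∂_3 = (18 − 17) − 0 = 1, and there is no ∂_3, so H_2 ≅ Z.

As a check, the Euler characteristic is 9 − 27 + 18 = 0, which agrees with 1 − 2 + 1 = 0.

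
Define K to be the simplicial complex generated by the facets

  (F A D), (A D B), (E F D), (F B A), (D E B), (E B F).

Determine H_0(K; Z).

H_0 = Z.

Fix the vertex order A < B < D < E < F and write every simplex with vertices in increasing order. Then dim K = 2 and the simplices of K are:

  0-simplices (5): A, B, D, E, F
  1-simplices (9): AB, AD, AF, BD, BE, BF, DE, DF, EF
  2-simplices (6): ABD, ABF, ADF, BDE, BEF, DEF

Hence C_0 ≅ Z^5, C_1 ≅ Z^9, C_2 ≅ Z^6.

Boundary ∂_1: C_1 → C_0 maps an edge to its endpoints' difference, ∂[p,q] = q − p. For instance
  ∂BF = F − B.
As a 5×9 matrix over Z this has rank 4, with invariant factors (1,1,1,1).

The boundary map ∂_2: C_2 → C_1 acts by ∂[p,q,r] = [q,r] − [p,r] + [p,q]. For instance
  ∂ADF = DF − AF + AD,
  ∂BDE = DE − BE + BD.
This gives a 9×6 integer matrix of rank 5; reducing to Smith normal form yields diagonal entries (1,1,1,1,1).

Now H_k = ker ∂_k / im ∂_{k+1}, so:

  H_0: rank C_0 − rank ∂_1 = 5 − 4 = 1, and the invariant factors of ∂_1 are all 1, so H_0 ≅ Z.

(K is a triangulation of the 2-sphere S^2.)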